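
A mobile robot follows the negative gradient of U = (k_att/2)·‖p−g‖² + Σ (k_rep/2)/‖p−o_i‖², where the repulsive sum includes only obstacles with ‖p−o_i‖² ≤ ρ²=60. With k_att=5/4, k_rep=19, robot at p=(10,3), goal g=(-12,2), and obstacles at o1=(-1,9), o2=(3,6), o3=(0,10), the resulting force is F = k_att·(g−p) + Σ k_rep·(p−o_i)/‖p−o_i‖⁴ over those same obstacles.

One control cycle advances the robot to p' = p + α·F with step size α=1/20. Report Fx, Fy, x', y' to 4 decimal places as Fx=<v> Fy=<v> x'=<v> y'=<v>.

Fx=-27.4605 Fy=-1.2669 x'=8.6270 y'=2.9367

F_att = 5/4·(g−p) = 5/4·(-22,-1) = (-27.5000,-1.2500)
o1: d²=157 > ρ²=60 → inactive
o2: d²=58 ≤ ρ²=60; F_rep = 19·(7,-3)/58² = (0.0395,-0.0169)
o3: d²=149 > ρ²=60 → inactive
F = F_att + ΣF_rep = (-27.4605,-1.2669)
p' = p + 1/20·F = (8.6270,2.9367)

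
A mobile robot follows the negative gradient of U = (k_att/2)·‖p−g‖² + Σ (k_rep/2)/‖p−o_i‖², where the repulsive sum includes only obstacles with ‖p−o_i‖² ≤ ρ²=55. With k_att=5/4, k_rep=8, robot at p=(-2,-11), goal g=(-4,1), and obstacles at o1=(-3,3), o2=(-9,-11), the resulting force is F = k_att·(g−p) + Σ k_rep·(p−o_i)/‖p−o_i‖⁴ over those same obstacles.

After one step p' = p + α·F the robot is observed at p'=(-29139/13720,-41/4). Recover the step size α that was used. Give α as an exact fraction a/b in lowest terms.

α = 1/20

F_att = 5/4·(g−p) = 5/4·(-2,12) = (-2.5000,15.0000)
o1: d²=197 > ρ²=55 → inactive
o2: d²=49 ≤ ρ²=55; F_rep = 8·(7,0)/49² = (0.0233,0.0000)
F = F_att + ΣF_rep = (-2.4767,15.0000)
Δp = p'−p = (-0.1238,0.7500); α = Δx/Fx = (-1699/13720) / (-1699/686) = 1/20
check: Δy/Fy = (3/4) / (15) = 1/20 ✓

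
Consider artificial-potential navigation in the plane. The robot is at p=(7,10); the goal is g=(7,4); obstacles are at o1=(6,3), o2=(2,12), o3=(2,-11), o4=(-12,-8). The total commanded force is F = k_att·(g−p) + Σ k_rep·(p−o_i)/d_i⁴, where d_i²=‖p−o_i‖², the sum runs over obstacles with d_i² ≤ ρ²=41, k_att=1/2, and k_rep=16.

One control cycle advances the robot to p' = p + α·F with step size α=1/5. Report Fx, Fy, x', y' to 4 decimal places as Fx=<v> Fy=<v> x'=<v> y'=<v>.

Fx=0.0951 Fy=-3.0380 x'=7.0190 y'=9.3924

F_att = 1/2·(g−p) = 1/2·(0,-6) = (0.0000,-3.0000)
o1: d²=50 > ρ²=41 → inactive
o2: d²=29 ≤ ρ²=41; F_rep = 16·(5,-2)/29² = (0.0951,-0.0380)
o3: d²=466 > ρ²=41 → inactive
o4: d²=685 > ρ²=41 → inactive
F = F_att + ΣF_rep = (0.0951,-3.0380)
p' = p + 1/5·F = (7.0190,9.3924)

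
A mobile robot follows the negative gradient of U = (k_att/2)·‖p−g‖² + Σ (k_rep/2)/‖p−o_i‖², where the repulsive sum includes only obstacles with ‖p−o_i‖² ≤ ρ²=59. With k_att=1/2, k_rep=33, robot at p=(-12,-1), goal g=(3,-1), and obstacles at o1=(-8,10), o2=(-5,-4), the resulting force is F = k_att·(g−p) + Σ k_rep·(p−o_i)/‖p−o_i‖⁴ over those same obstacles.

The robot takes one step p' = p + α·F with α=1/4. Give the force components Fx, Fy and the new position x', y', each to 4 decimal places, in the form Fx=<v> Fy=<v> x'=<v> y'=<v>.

F_att = 1/2·(g−p) = 1/2·(15,0) = (7.5000,0.0000)
o1: d²=137 > ρ²=59 → inactive
o2: d²=58 ≤ ρ²=59; F_rep = 33·(-7,3)/58² = (-0.0687,0.0294)
F = F_att + ΣF_rep = (7.4313,0.0294)
p' = p + 1/4·F = (-10.1422,-0.9926)

Fx=7.4313 Fy=0.0294 x'=-10.1422 y'=-0.9926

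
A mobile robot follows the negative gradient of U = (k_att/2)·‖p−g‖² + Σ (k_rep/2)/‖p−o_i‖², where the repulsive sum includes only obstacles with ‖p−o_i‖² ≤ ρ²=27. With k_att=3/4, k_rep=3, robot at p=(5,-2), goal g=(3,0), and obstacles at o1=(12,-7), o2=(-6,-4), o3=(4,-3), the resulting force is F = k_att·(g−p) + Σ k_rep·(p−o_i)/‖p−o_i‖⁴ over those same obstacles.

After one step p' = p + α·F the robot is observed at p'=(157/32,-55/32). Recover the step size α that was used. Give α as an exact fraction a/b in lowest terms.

α = 1/8

F_att = 3/4·(g−p) = 3/4·(-2,2) = (-1.5000,1.5000)
o1: d²=74 > ρ²=27 → inactive
o2: d²=125 > ρ²=27 → inactive
o3: d²=2 ≤ ρ²=27; F_rep = 3·(1,1)/2² = (0.7500,0.7500)
F = F_att + ΣF_rep = (-0.7500,2.2500)
Δp = p'−p = (-0.0938,0.2812); α = Δx/Fx = (-3/32) / (-3/4) = 1/8
check: Δy/Fy = (9/32) / (9/4) = 1/8 ✓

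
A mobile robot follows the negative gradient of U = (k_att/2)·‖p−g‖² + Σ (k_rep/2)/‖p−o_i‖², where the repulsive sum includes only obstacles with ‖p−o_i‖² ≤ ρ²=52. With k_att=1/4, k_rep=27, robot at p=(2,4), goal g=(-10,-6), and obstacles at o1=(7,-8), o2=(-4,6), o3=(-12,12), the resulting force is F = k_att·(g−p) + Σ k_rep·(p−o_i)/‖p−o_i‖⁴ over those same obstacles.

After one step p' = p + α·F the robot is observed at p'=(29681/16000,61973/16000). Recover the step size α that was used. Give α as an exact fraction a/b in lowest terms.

F_att = 1/4·(g−p) = 1/4·(-12,-10) = (-3.0000,-2.5000)
o1: d²=169 > ρ²=52 → inactive
o2: d²=40 ≤ ρ²=52; F_rep = 27·(6,-2)/40² = (0.1013,-0.0338)
o3: d²=260 > ρ²=52 → inactive
F = F_att + ΣF_rep = (-2.8988,-2.5337)
Δp = p'−p = (-0.1449,-0.1267); α = Δx/Fx = (-2319/16000) / (-2319/800) = 1/20
check: Δy/Fy = (-2027/16000) / (-2027/800) = 1/20 ✓

α = 1/20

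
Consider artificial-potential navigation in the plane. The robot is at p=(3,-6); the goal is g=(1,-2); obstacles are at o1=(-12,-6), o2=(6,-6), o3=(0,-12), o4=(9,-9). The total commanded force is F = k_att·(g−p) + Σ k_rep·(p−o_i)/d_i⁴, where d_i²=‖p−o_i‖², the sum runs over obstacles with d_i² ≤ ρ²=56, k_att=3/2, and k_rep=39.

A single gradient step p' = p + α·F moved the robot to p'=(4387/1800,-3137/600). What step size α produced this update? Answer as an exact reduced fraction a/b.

α = 1/8

F_att = 3/2·(g−p) = 3/2·(-2,4) = (-3.0000,6.0000)
o1: d²=225 > ρ²=56 → inactive
o2: d²=9 ≤ ρ²=56; F_rep = 39·(-3,0)/9² = (-1.4444,0.0000)
o3: d²=45 ≤ ρ²=56; F_rep = 39·(3,6)/45² = (0.0578,0.1156)
o4: d²=45 ≤ ρ²=56; F_rep = 39·(-6,3)/45² = (-0.1156,0.0578)
F = F_att + ΣF_rep = (-4.5022,6.1733)
Δp = p'−p = (-0.5628,0.7717); α = Δx/Fx = (-1013/1800) / (-1013/225) = 1/8
check: Δy/Fy = (463/600) / (463/75) = 1/8 ✓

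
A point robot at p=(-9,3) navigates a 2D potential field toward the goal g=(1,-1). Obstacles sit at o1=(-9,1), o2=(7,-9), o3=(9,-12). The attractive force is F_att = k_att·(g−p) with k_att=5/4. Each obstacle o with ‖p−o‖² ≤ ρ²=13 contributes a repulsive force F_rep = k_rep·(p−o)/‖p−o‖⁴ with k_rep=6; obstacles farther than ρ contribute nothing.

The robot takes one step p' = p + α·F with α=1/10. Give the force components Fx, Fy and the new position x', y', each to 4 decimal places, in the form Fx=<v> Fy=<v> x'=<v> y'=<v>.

Fx=12.5000 Fy=-4.2500 x'=-7.7500 y'=2.5750

F_att = 5/4·(g−p) = 5/4·(10,-4) = (12.5000,-5.0000)
o1: d²=4 ≤ ρ²=13; F_rep = 6·(0,2)/4² = (0.0000,0.7500)
o2: d²=400 > ρ²=13 → inactive
o3: d²=549 > ρ²=13 → inactive
F = F_att + ΣF_rep = (12.5000,-4.2500)
p' = p + 1/10·F = (-7.7500,2.5750)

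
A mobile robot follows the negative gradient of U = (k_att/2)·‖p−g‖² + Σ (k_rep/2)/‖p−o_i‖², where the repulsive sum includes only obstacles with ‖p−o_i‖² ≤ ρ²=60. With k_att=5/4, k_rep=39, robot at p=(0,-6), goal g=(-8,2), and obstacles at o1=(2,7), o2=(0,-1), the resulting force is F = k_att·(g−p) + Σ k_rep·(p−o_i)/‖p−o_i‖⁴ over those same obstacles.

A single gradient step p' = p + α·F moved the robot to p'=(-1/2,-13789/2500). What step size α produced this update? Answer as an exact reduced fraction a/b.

α = 1/20

F_att = 5/4·(g−p) = 5/4·(-8,8) = (-10.0000,10.0000)
o1: d²=173 > ρ²=60 → inactive
o2: d²=25 ≤ ρ²=60; F_rep = 39·(0,-5)/25² = (0.0000,-0.3120)
F = F_att + ΣF_rep = (-10.0000,9.6880)
Δp = p'−p = (-0.5000,0.4844); α = Δx/Fx = (-1/2) / (-10) = 1/20
check: Δy/Fy = (1211/2500) / (1211/125) = 1/20 ✓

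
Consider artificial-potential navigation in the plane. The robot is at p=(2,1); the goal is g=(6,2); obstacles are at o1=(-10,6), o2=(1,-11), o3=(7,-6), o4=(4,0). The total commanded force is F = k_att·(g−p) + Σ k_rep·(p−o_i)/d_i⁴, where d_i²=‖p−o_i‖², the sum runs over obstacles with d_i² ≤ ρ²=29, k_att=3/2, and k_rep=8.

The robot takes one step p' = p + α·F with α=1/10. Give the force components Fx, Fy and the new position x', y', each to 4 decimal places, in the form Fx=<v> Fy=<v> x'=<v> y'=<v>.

Fx=5.3600 Fy=1.8200 x'=2.5360 y'=1.1820

F_att = 3/2·(g−p) = 3/2·(4,1) = (6.0000,1.5000)
o1: d²=169 > ρ²=29 → inactive
o2: d²=145 > ρ²=29 → inactive
o3: d²=74 > ρ²=29 → inactive
o4: d²=5 ≤ ρ²=29; F_rep = 8·(-2,1)/5² = (-0.6400,0.3200)
F = F_att + ΣF_rep = (5.3600,1.8200)
p' = p + 1/10·F = (2.5360,1.1820)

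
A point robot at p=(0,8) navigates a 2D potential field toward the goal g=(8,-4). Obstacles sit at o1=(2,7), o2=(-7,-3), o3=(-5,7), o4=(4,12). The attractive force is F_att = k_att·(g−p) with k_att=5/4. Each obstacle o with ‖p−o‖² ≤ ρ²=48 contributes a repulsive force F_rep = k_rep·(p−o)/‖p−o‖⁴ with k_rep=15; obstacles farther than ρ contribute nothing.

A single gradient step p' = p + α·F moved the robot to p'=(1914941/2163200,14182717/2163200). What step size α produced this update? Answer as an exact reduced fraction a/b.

F_att = 5/4·(g−p) = 5/4·(8,-12) = (10.0000,-15.0000)
o1: d²=5 ≤ ρ²=48; F_rep = 15·(-2,1)/5² = (-1.2000,0.6000)
o2: d²=170 > ρ²=48 → inactive
o3: d²=26 ≤ ρ²=48; F_rep = 15·(5,1)/26² = (0.1109,0.0222)
o4: d²=32 ≤ ρ²=48; F_rep = 15·(-4,-4)/32² = (-0.0586,-0.0586)
F = F_att + ΣF_rep = (8.8524,-14.4364)
Δp = p'−p = (0.8852,-1.4436); α = Δx/Fx = (1914941/2163200) / (1914941/216320) = 1/10
check: Δy/Fy = (-3122883/2163200) / (-3122883/216320) = 1/10 ✓

α = 1/10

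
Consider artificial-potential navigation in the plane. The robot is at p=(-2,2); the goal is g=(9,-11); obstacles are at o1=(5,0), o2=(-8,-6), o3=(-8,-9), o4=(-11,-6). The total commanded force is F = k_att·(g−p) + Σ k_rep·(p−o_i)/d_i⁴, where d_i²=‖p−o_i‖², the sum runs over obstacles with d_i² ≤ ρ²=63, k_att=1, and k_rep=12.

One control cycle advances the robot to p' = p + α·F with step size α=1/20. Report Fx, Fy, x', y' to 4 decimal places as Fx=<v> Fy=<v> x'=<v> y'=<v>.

F_att = 1·(g−p) = 1·(11,-13) = (11.0000,-13.0000)
o1: d²=53 ≤ ρ²=63; F_rep = 12·(-7,2)/53² = (-0.0299,0.0085)
o2: d²=100 > ρ²=63 → inactive
o3: d²=157 > ρ²=63 → inactive
o4: d²=145 > ρ²=63 → inactive
F = F_att + ΣF_rep = (10.9701,-12.9915)
p' = p + 1/20·F = (-1.4515,1.3504)

Fx=10.9701 Fy=-12.9915 x'=-1.4515 y'=1.3504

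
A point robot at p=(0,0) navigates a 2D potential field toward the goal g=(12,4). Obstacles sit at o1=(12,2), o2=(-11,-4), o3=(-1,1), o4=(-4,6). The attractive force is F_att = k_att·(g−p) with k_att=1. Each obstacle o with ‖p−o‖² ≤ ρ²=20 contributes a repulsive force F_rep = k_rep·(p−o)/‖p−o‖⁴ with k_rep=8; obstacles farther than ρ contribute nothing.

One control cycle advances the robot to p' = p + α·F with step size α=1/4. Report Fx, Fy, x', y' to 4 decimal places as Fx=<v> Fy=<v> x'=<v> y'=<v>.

F_att = 1·(g−p) = 1·(12,4) = (12.0000,4.0000)
o1: d²=148 > ρ²=20 → inactive
o2: d²=137 > ρ²=20 → inactive
o3: d²=2 ≤ ρ²=20; F_rep = 8·(1,-1)/2² = (2.0000,-2.0000)
o4: d²=52 > ρ²=20 → inactive
F = F_att + ΣF_rep = (14.0000,2.0000)
p' = p + 1/4·F = (3.5000,0.5000)

Fx=14.0000 Fy=2.0000 x'=3.5000 y'=0.5000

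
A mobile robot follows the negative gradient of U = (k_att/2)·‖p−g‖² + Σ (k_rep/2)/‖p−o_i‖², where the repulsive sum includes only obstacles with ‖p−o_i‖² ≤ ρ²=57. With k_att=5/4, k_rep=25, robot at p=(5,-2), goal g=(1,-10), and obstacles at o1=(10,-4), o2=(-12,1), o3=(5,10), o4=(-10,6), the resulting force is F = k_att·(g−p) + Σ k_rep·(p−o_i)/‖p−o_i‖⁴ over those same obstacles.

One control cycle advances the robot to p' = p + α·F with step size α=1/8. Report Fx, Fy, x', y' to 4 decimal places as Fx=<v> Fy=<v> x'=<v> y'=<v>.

Fx=-5.1486 Fy=-9.9405 x'=4.3564 y'=-3.2426

F_att = 5/4·(g−p) = 5/4·(-4,-8) = (-5.0000,-10.0000)
o1: d²=29 ≤ ρ²=57; F_rep = 25·(-5,2)/29² = (-0.1486,0.0595)
o2: d²=298 > ρ²=57 → inactive
o3: d²=144 > ρ²=57 → inactive
o4: d²=289 > ρ²=57 → inactive
F = F_att + ΣF_rep = (-5.1486,-9.9405)
p' = p + 1/8·F = (4.3564,-3.2426)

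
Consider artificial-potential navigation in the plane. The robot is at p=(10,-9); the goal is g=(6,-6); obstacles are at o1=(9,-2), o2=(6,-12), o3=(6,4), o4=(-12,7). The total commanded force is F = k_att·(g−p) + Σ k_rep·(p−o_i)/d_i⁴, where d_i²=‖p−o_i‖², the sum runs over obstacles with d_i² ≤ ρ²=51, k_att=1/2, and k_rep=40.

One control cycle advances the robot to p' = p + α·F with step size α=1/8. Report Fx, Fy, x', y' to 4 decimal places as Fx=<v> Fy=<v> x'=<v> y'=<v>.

Fx=-1.7280 Fy=1.5800 x'=9.7840 y'=-8.8025

F_att = 1/2·(g−p) = 1/2·(-4,3) = (-2.0000,1.5000)
o1: d²=50 ≤ ρ²=51; F_rep = 40·(1,-7)/50² = (0.0160,-0.1120)
o2: d²=25 ≤ ρ²=51; F_rep = 40·(4,3)/25² = (0.2560,0.1920)
o3: d²=185 > ρ²=51 → inactive
o4: d²=740 > ρ²=51 → inactive
F = F_att + ΣF_rep = (-1.7280,1.5800)
p' = p + 1/8·F = (9.7840,-8.8025)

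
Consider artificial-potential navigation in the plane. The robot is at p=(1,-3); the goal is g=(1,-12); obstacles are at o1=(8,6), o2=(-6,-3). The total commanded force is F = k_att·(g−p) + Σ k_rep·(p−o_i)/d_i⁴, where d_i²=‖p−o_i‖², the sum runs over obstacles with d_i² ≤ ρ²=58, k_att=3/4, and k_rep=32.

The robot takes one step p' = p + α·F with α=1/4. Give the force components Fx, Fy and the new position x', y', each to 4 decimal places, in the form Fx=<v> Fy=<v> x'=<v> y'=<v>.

Fx=0.0933 Fy=-6.7500 x'=1.0233 y'=-4.6875

F_att = 3/4·(g−p) = 3/4·(0,-9) = (0.0000,-6.7500)
o1: d²=130 > ρ²=58 → inactive
o2: d²=49 ≤ ρ²=58; F_rep = 32·(7,0)/49² = (0.0933,0.0000)
F = F_att + ΣF_rep = (0.0933,-6.7500)
p' = p + 1/4·F = (1.0233,-4.6875)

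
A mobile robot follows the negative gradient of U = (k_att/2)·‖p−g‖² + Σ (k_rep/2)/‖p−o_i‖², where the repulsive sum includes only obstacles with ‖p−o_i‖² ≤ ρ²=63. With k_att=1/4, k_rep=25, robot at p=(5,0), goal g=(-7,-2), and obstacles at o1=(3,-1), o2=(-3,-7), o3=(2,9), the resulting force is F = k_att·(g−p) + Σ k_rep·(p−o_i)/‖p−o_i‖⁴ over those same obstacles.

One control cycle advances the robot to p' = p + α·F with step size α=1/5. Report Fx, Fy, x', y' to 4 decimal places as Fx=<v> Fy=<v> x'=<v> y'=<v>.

Fx=-1.0000 Fy=0.5000 x'=4.8000 y'=0.1000

F_att = 1/4·(g−p) = 1/4·(-12,-2) = (-3.0000,-0.5000)
o1: d²=5 ≤ ρ²=63; F_rep = 25·(2,1)/5² = (2.0000,1.0000)
o2: d²=113 > ρ²=63 → inactive
o3: d²=90 > ρ²=63 → inactive
F = F_att + ΣF_rep = (-1.0000,0.5000)
p' = p + 1/5·F = (4.8000,0.1000)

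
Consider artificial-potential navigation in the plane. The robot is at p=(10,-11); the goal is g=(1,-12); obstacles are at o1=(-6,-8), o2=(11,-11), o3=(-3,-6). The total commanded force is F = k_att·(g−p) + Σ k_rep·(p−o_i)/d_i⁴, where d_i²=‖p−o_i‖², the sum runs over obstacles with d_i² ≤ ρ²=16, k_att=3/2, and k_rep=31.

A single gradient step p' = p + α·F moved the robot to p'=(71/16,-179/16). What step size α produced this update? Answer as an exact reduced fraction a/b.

α = 1/8

F_att = 3/2·(g−p) = 3/2·(-9,-1) = (-13.5000,-1.5000)
o1: d²=265 > ρ²=16 → inactive
o2: d²=1 ≤ ρ²=16; F_rep = 31·(-1,0)/1² = (-31.0000,0.0000)
o3: d²=194 > ρ²=16 → inactive
F = F_att + ΣF_rep = (-44.5000,-1.5000)
Δp = p'−p = (-5.5625,-0.1875); α = Δx/Fx = (-89/16) / (-89/2) = 1/8
check: Δy/Fy = (-3/16) / (-3/2) = 1/8 ✓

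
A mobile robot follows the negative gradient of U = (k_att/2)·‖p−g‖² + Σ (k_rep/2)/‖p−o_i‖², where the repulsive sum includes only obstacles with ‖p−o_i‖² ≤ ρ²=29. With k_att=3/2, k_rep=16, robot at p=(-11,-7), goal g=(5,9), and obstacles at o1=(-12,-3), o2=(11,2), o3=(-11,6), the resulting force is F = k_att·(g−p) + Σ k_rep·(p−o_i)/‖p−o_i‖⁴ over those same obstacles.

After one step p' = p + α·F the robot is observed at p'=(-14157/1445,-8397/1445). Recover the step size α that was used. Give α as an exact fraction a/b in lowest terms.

F_att = 3/2·(g−p) = 3/2·(16,16) = (24.0000,24.0000)
o1: d²=17 ≤ ρ²=29; F_rep = 16·(1,-4)/17² = (0.0554,-0.2215)
o2: d²=565 > ρ²=29 → inactive
o3: d²=169 > ρ²=29 → inactive
F = F_att + ΣF_rep = (24.0554,23.7785)
Δp = p'−p = (1.2028,1.1889); α = Δx/Fx = (1738/1445) / (6952/289) = 1/20
check: Δy/Fy = (1718/1445) / (6872/289) = 1/20 ✓

α = 1/20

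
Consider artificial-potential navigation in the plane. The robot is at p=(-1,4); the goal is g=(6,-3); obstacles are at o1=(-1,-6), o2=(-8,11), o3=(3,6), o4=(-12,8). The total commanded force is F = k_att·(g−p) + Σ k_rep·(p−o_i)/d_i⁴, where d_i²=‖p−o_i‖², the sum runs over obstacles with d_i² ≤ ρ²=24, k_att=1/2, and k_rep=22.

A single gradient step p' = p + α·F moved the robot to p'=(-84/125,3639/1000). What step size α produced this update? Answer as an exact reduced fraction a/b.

F_att = 1/2·(g−p) = 1/2·(7,-7) = (3.5000,-3.5000)
o1: d²=100 > ρ²=24 → inactive
o2: d²=98 > ρ²=24 → inactive
o3: d²=20 ≤ ρ²=24; F_rep = 22·(-4,-2)/20² = (-0.2200,-0.1100)
o4: d²=137 > ρ²=24 → inactive
F = F_att + ΣF_rep = (3.2800,-3.6100)
Δp = p'−p = (0.3280,-0.3610); α = Δx/Fx = (41/125) / (82/25) = 1/10
check: Δy/Fy = (-361/1000) / (-361/100) = 1/10 ✓

α = 1/10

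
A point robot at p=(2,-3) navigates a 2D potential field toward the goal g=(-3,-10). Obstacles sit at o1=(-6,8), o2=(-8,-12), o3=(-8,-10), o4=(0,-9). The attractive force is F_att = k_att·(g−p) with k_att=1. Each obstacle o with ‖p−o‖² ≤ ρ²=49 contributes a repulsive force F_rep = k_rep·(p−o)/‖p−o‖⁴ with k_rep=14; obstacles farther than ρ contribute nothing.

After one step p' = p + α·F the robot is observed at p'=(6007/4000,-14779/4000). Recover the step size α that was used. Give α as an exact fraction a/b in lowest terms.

F_att = 1·(g−p) = 1·(-5,-7) = (-5.0000,-7.0000)
o1: d²=185 > ρ²=49 → inactive
o2: d²=181 > ρ²=49 → inactive
o3: d²=149 > ρ²=49 → inactive
o4: d²=40 ≤ ρ²=49; F_rep = 14·(2,6)/40² = (0.0175,0.0525)
F = F_att + ΣF_rep = (-4.9825,-6.9475)
Δp = p'−p = (-0.4983,-0.6947); α = Δx/Fx = (-1993/4000) / (-1993/400) = 1/10
check: Δy/Fy = (-2779/4000) / (-2779/400) = 1/10 ✓

α = 1/10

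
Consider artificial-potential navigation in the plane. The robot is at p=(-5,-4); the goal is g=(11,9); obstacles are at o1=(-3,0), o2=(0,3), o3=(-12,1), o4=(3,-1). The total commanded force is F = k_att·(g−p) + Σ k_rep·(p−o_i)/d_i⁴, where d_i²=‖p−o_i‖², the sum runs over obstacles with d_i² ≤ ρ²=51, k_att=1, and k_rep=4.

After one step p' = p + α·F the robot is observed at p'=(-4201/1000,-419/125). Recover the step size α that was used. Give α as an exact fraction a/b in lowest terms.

F_att = 1·(g−p) = 1·(16,13) = (16.0000,13.0000)
o1: d²=20 ≤ ρ²=51; F_rep = 4·(-2,-4)/20² = (-0.0200,-0.0400)
o2: d²=74 > ρ²=51 → inactive
o3: d²=74 > ρ²=51 → inactive
o4: d²=73 > ρ²=51 → inactive
F = F_att + ΣF_rep = (15.9800,12.9600)
Δp = p'−p = (0.7990,0.6480); α = Δx/Fx = (799/1000) / (799/50) = 1/20
check: Δy/Fy = (81/125) / (324/25) = 1/20 ✓

α = 1/20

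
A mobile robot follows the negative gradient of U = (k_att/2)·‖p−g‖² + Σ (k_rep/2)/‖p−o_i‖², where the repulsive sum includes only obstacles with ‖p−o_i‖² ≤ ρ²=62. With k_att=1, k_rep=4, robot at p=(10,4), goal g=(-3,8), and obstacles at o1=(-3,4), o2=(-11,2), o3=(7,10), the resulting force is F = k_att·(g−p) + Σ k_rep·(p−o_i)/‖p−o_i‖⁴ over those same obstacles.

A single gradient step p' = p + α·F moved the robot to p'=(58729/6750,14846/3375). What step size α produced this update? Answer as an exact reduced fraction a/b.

α = 1/10

F_att = 1·(g−p) = 1·(-13,4) = (-13.0000,4.0000)
o1: d²=169 > ρ²=62 → inactive
o2: d²=445 > ρ²=62 → inactive
o3: d²=45 ≤ ρ²=62; F_rep = 4·(3,-6)/45² = (0.0059,-0.0119)
F = F_att + ΣF_rep = (-12.9941,3.9881)
Δp = p'−p = (-1.2994,0.3988); α = Δx/Fx = (-8771/6750) / (-8771/675) = 1/10
check: Δy/Fy = (1346/3375) / (2692/675) = 1/10 ✓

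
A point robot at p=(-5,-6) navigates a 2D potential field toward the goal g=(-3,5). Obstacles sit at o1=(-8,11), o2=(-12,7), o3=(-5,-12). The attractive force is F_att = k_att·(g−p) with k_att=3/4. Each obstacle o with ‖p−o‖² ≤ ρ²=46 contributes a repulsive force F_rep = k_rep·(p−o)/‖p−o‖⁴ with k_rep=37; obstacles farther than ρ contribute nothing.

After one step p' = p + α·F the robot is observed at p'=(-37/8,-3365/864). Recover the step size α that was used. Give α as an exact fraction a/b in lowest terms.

F_att = 3/4·(g−p) = 3/4·(2,11) = (1.5000,8.2500)
o1: d²=298 > ρ²=46 → inactive
o2: d²=218 > ρ²=46 → inactive
o3: d²=36 ≤ ρ²=46; F_rep = 37·(0,6)/36² = (0.0000,0.1713)
F = F_att + ΣF_rep = (1.5000,8.4213)
Δp = p'−p = (0.3750,2.1053); α = Δx/Fx = (3/8) / (3/2) = 1/4
check: Δy/Fy = (1819/864) / (1819/216) = 1/4 ✓

α = 1/4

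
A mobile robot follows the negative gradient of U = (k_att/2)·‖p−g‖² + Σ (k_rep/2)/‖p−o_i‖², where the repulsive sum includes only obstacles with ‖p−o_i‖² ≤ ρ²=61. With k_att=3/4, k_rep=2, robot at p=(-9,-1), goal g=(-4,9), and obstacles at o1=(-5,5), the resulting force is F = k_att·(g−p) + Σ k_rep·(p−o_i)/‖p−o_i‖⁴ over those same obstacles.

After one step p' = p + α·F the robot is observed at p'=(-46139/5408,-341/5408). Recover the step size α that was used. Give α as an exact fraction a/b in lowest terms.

F_att = 3/4·(g−p) = 3/4·(5,10) = (3.7500,7.5000)
o1: d²=52 ≤ ρ²=61; F_rep = 2·(-4,-6)/52² = (-0.0030,-0.0044)
F = F_att + ΣF_rep = (3.7470,7.4956)
Δp = p'−p = (0.4684,0.9369); α = Δx/Fx = (2533/5408) / (2533/676) = 1/8
check: Δy/Fy = (5067/5408) / (5067/676) = 1/8 ✓

α = 1/8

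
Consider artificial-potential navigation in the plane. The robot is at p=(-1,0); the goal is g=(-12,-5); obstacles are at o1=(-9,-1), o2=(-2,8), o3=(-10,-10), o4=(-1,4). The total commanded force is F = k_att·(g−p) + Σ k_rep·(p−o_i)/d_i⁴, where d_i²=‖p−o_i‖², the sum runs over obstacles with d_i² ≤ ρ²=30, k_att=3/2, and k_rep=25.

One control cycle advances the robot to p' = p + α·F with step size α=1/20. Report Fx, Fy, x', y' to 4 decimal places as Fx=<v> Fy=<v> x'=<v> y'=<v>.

Fx=-16.5000 Fy=-7.8906 x'=-1.8250 y'=-0.3945

F_att = 3/2·(g−p) = 3/2·(-11,-5) = (-16.5000,-7.5000)
o1: d²=65 > ρ²=30 → inactive
o2: d²=65 > ρ²=30 → inactive
o3: d²=181 > ρ²=30 → inactive
o4: d²=16 ≤ ρ²=30; F_rep = 25·(0,-4)/16² = (0.0000,-0.3906)
F = F_att + ΣF_rep = (-16.5000,-7.8906)
p' = p + 1/20·F = (-1.8250,-0.3945)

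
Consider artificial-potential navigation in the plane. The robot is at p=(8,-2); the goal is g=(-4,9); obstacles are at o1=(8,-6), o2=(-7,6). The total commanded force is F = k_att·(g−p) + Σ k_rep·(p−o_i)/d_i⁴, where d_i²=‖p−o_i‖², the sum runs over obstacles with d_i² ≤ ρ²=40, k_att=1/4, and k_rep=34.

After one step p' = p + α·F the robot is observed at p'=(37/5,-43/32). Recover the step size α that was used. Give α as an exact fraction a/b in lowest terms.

F_att = 1/4·(g−p) = 1/4·(-12,11) = (-3.0000,2.7500)
o1: d²=16 ≤ ρ²=40; F_rep = 34·(0,4)/16² = (0.0000,0.5312)
o2: d²=289 > ρ²=40 → inactive
F = F_att + ΣF_rep = (-3.0000,3.2812)
Δp = p'−p = (-0.6000,0.6562); α = Δx/Fx = (-3/5) / (-3) = 1/5
check: Δy/Fy = (21/32) / (105/32) = 1/5 ✓

α = 1/5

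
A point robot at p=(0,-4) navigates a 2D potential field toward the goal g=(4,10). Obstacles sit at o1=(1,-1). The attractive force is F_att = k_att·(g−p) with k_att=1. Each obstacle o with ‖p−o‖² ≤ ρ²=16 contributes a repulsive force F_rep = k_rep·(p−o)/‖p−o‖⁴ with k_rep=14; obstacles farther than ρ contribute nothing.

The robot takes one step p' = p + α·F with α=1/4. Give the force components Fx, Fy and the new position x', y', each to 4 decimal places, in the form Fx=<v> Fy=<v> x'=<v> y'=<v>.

Fx=3.8600 Fy=13.5800 x'=0.9650 y'=-0.6050

F_att = 1·(g−p) = 1·(4,14) = (4.0000,14.0000)
o1: d²=10 ≤ ρ²=16; F_rep = 14·(-1,-3)/10² = (-0.1400,-0.4200)
F = F_att + ΣF_rep = (3.8600,13.5800)
p' = p + 1/4·F = (0.9650,-0.6050)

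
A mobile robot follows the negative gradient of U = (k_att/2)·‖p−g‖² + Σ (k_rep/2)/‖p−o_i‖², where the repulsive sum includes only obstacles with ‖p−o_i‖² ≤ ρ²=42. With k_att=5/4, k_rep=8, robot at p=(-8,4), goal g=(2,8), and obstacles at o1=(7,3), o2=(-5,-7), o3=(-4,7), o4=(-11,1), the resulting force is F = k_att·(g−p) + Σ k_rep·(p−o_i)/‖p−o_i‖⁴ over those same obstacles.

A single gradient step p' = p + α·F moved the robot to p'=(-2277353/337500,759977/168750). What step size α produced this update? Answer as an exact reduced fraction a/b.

α = 1/10

F_att = 5/4·(g−p) = 5/4·(10,4) = (12.5000,5.0000)
o1: d²=226 > ρ²=42 → inactive
o2: d²=130 > ρ²=42 → inactive
o3: d²=25 ≤ ρ²=42; F_rep = 8·(-4,-3)/25² = (-0.0512,-0.0384)
o4: d²=18 ≤ ρ²=42; F_rep = 8·(3,3)/18² = (0.0741,0.0741)
F = F_att + ΣF_rep = (12.5229,5.0357)
Δp = p'−p = (1.2523,0.5036); α = Δx/Fx = (422647/337500) / (422647/33750) = 1/10
check: Δy/Fy = (84977/168750) / (84977/16875) = 1/10 ✓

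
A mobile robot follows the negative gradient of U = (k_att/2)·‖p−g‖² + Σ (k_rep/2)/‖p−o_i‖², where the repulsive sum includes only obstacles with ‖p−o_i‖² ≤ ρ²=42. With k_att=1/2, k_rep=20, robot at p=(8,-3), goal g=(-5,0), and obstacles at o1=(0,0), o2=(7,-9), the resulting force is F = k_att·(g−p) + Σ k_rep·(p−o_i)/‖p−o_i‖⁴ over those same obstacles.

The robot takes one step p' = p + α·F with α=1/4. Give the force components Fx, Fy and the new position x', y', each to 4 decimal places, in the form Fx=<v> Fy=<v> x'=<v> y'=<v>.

Fx=-6.4854 Fy=1.5877 x'=6.3787 y'=-2.6031

F_att = 1/2·(g−p) = 1/2·(-13,3) = (-6.5000,1.5000)
o1: d²=73 > ρ²=42 → inactive
o2: d²=37 ≤ ρ²=42; F_rep = 20·(1,6)/37² = (0.0146,0.0877)
F = F_att + ΣF_rep = (-6.4854,1.5877)
p' = p + 1/4·F = (6.3787,-2.6031)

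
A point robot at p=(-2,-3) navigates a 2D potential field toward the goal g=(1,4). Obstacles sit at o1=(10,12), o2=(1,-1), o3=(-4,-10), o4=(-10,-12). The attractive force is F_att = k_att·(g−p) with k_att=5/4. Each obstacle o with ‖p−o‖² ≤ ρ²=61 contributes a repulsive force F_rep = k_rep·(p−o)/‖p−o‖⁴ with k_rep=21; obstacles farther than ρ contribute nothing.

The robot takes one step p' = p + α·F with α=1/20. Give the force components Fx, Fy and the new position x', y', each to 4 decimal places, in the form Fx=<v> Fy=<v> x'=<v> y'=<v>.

F_att = 5/4·(g−p) = 5/4·(3,7) = (3.7500,8.7500)
o1: d²=369 > ρ²=61 → inactive
o2: d²=13 ≤ ρ²=61; F_rep = 21·(-3,-2)/13² = (-0.3728,-0.2485)
o3: d²=53 ≤ ρ²=61; F_rep = 21·(2,7)/53² = (0.0150,0.0523)
o4: d²=145 > ρ²=61 → inactive
F = F_att + ΣF_rep = (3.3922,8.5538)
p' = p + 1/20·F = (-1.8304,-2.5723)

Fx=3.3922 Fy=8.5538 x'=-1.8304 y'=-2.5723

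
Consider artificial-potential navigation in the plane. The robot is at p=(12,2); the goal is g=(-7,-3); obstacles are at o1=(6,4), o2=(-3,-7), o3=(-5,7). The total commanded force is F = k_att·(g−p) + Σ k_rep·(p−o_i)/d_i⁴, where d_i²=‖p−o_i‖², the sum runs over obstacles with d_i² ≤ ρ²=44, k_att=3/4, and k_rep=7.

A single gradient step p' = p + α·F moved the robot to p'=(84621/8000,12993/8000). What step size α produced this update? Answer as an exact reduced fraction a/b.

α = 1/10

F_att = 3/4·(g−p) = 3/4·(-19,-5) = (-14.2500,-3.7500)
o1: d²=40 ≤ ρ²=44; F_rep = 7·(6,-2)/40² = (0.0262,-0.0088)
o2: d²=306 > ρ²=44 → inactive
o3: d²=314 > ρ²=44 → inactive
F = F_att + ΣF_rep = (-14.2238,-3.7588)
Δp = p'−p = (-1.4224,-0.3759); α = Δx/Fx = (-11379/8000) / (-11379/800) = 1/10
check: Δy/Fy = (-3007/8000) / (-3007/800) = 1/10 ✓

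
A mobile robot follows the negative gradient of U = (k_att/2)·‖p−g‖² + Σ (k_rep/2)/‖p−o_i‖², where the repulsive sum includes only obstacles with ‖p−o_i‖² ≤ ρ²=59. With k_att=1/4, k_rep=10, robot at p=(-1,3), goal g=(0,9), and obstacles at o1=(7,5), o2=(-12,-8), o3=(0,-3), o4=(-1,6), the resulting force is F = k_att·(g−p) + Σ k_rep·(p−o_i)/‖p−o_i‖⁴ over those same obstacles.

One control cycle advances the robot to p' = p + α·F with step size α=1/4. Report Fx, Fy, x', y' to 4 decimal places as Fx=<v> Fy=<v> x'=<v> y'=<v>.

F_att = 1/4·(g−p) = 1/4·(1,6) = (0.2500,1.5000)
o1: d²=68 > ρ²=59 → inactive
o2: d²=242 > ρ²=59 → inactive
o3: d²=37 ≤ ρ²=59; F_rep = 10·(-1,6)/37² = (-0.0073,0.0438)
o4: d²=9 ≤ ρ²=59; F_rep = 10·(0,-3)/9² = (0.0000,-0.3704)
F = F_att + ΣF_rep = (0.2427,1.1735)
p' = p + 1/4·F = (-0.9393,3.2934)

Fx=0.2427 Fy=1.1735 x'=-0.9393 y'=3.2934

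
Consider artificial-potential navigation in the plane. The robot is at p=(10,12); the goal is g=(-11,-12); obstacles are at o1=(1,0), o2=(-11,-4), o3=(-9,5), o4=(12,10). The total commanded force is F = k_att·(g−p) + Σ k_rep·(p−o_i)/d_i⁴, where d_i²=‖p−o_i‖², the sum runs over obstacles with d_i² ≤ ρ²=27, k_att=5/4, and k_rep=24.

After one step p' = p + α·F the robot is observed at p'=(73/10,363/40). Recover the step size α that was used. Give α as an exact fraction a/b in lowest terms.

α = 1/10

F_att = 5/4·(g−p) = 5/4·(-21,-24) = (-26.2500,-30.0000)
o1: d²=225 > ρ²=27 → inactive
o2: d²=697 > ρ²=27 → inactive
o3: d²=410 > ρ²=27 → inactive
o4: d²=8 ≤ ρ²=27; F_rep = 24·(-2,2)/8² = (-0.7500,0.7500)
F = F_att + ΣF_rep = (-27.0000,-29.2500)
Δp = p'−p = (-2.7000,-2.9250); α = Δx/Fx = (-27/10) / (-27) = 1/10
check: Δy/Fy = (-117/40) / (-117/4) = 1/10 ✓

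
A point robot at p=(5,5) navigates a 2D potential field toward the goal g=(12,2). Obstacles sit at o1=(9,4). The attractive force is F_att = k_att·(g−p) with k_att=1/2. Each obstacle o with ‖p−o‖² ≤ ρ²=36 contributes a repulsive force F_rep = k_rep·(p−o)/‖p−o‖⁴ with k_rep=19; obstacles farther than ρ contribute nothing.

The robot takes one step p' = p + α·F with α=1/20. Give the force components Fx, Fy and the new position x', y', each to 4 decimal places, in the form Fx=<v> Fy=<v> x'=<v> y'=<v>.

Fx=3.2370 Fy=-1.4343 x'=5.1619 y'=4.9283

F_att = 1/2·(g−p) = 1/2·(7,-3) = (3.5000,-1.5000)
o1: d²=17 ≤ ρ²=36; F_rep = 19·(-4,1)/17² = (-0.2630,0.0657)
F = F_att + ΣF_rep = (3.2370,-1.4343)
p' = p + 1/20·F = (5.1619,4.9283)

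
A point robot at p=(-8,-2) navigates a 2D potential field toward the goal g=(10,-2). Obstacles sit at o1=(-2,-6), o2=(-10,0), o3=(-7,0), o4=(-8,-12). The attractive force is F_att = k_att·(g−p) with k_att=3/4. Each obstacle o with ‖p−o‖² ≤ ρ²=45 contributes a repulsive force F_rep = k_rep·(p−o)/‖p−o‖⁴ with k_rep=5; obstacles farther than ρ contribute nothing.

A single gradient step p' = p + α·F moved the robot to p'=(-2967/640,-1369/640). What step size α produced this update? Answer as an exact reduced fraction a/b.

α = 1/4

F_att = 3/4·(g−p) = 3/4·(18,0) = (13.5000,0.0000)
o1: d²=52 > ρ²=45 → inactive
o2: d²=8 ≤ ρ²=45; F_rep = 5·(2,-2)/8² = (0.1562,-0.1562)
o3: d²=5 ≤ ρ²=45; F_rep = 5·(-1,-2)/5² = (-0.2000,-0.4000)
o4: d²=100 > ρ²=45 → inactive
F = F_att + ΣF_rep = (13.4563,-0.5563)
Δp = p'−p = (3.3641,-0.1391); α = Δx/Fx = (2153/640) / (2153/160) = 1/4
check: Δy/Fy = (-89/640) / (-89/160) = 1/4 ✓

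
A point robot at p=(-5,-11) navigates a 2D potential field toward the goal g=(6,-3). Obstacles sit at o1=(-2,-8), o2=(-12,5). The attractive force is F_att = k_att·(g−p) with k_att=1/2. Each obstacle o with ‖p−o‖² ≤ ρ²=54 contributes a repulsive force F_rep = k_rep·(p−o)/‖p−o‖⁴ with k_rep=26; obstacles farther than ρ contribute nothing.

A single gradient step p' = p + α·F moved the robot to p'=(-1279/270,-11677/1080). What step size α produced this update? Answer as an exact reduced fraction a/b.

α = 1/20

F_att = 1/2·(g−p) = 1/2·(11,8) = (5.5000,4.0000)
o1: d²=18 ≤ ρ²=54; F_rep = 26·(-3,-3)/18² = (-0.2407,-0.2407)
o2: d²=305 > ρ²=54 → inactive
F = F_att + ΣF_rep = (5.2593,3.7593)
Δp = p'−p = (0.2630,0.1880); α = Δx/Fx = (71/270) / (142/27) = 1/20
check: Δy/Fy = (203/1080) / (203/54) = 1/20 ✓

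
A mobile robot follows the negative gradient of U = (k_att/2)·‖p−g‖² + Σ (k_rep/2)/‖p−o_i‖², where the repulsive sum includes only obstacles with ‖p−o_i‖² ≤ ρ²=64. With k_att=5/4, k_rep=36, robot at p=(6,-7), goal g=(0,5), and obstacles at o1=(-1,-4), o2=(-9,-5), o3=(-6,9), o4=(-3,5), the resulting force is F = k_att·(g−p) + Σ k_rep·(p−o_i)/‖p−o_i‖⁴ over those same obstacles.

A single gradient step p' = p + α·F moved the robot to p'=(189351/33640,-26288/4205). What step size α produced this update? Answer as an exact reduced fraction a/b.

α = 1/20

F_att = 5/4·(g−p) = 5/4·(-6,12) = (-7.5000,15.0000)
o1: d²=58 ≤ ρ²=64; F_rep = 36·(7,-3)/58² = (0.0749,-0.0321)
o2: d²=229 > ρ²=64 → inactive
o3: d²=400 > ρ²=64 → inactive
o4: d²=225 > ρ²=64 → inactive
F = F_att + ΣF_rep = (-7.4251,14.9679)
Δp = p'−p = (-0.3713,0.7484); α = Δx/Fx = (-12489/33640) / (-12489/1682) = 1/20
check: Δy/Fy = (3147/4205) / (12588/841) = 1/20 ✓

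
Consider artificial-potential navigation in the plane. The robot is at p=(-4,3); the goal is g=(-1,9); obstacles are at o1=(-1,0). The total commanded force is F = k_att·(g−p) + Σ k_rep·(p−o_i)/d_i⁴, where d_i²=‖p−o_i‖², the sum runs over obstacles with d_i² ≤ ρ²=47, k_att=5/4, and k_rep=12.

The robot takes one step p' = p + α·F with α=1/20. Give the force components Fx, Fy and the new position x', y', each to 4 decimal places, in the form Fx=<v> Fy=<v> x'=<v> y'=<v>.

F_att = 5/4·(g−p) = 5/4·(3,6) = (3.7500,7.5000)
o1: d²=18 ≤ ρ²=47; F_rep = 12·(-3,3)/18² = (-0.1111,0.1111)
F = F_att + ΣF_rep = (3.6389,7.6111)
p' = p + 1/20·F = (-3.8181,3.3806)

Fx=3.6389 Fy=7.6111 x'=-3.8181 y'=3.3806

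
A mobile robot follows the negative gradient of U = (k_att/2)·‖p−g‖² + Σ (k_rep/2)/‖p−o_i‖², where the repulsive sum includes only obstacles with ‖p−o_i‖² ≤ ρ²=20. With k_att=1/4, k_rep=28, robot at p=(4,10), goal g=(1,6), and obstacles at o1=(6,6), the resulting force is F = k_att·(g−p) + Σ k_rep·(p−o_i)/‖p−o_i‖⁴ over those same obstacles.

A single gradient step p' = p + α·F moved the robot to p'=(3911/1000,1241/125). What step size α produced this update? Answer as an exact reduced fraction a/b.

α = 1/10

F_att = 1/4·(g−p) = 1/4·(-3,-4) = (-0.7500,-1.0000)
o1: d²=20 ≤ ρ²=20; F_rep = 28·(-2,4)/20² = (-0.1400,0.2800)
F = F_att + ΣF_rep = (-0.8900,-0.7200)
Δp = p'−p = (-0.0890,-0.0720); α = Δx/Fx = (-89/1000) / (-89/100) = 1/10
check: Δy/Fy = (-9/125) / (-18/25) = 1/10 ✓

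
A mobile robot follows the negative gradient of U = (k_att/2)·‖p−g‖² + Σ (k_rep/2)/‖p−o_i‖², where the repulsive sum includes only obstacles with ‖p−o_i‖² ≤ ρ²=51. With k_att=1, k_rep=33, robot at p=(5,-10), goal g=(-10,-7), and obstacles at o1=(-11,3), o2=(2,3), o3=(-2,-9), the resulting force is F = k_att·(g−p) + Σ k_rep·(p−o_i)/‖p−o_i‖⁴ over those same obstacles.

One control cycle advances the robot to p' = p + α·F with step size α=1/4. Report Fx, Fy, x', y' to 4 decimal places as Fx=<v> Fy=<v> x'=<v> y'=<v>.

F_att = 1·(g−p) = 1·(-15,3) = (-15.0000,3.0000)
o1: d²=425 > ρ²=51 → inactive
o2: d²=178 > ρ²=51 → inactive
o3: d²=50 ≤ ρ²=51; F_rep = 33·(7,-1)/50² = (0.0924,-0.0132)
F = F_att + ΣF_rep = (-14.9076,2.9868)
p' = p + 1/4·F = (1.2731,-9.2533)

Fx=-14.9076 Fy=2.9868 x'=1.2731 y'=-9.2533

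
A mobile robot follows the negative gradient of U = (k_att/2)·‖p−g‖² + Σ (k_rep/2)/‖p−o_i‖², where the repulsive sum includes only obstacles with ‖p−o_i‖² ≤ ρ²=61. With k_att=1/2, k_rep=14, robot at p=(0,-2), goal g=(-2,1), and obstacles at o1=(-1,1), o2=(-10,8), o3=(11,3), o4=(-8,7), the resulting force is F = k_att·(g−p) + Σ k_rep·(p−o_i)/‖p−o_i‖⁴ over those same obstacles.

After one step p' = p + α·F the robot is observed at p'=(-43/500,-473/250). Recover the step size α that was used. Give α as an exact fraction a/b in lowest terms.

F_att = 1/2·(g−p) = 1/2·(-2,3) = (-1.0000,1.5000)
o1: d²=10 ≤ ρ²=61; F_rep = 14·(1,-3)/10² = (0.1400,-0.4200)
o2: d²=200 > ρ²=61 → inactive
o3: d²=146 > ρ²=61 → inactive
o4: d²=145 > ρ²=61 → inactive
F = F_att + ΣF_rep = (-0.8600,1.0800)
Δp = p'−p = (-0.0860,0.1080); α = Δx/Fx = (-43/500) / (-43/50) = 1/10
check: Δy/Fy = (27/250) / (27/25) = 1/10 ✓

α = 1/10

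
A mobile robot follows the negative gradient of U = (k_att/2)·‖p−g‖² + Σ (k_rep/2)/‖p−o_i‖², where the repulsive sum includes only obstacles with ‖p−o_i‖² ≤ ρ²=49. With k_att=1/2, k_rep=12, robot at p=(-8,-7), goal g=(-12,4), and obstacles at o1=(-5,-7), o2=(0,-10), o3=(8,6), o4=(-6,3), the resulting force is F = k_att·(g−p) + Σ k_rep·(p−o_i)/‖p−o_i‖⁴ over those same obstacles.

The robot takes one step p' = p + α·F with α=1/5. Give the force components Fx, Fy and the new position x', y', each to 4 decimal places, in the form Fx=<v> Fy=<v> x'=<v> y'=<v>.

F_att = 1/2·(g−p) = 1/2·(-4,11) = (-2.0000,5.5000)
o1: d²=9 ≤ ρ²=49; F_rep = 12·(-3,0)/9² = (-0.4444,0.0000)
o2: d²=73 > ρ²=49 → inactive
o3: d²=425 > ρ²=49 → inactive
o4: d²=104 > ρ²=49 → inactive
F = F_att + ΣF_rep = (-2.4444,5.5000)
p' = p + 1/5·F = (-8.4889,-5.9000)

Fx=-2.4444 Fy=5.5000 x'=-8.4889 y'=-5.9000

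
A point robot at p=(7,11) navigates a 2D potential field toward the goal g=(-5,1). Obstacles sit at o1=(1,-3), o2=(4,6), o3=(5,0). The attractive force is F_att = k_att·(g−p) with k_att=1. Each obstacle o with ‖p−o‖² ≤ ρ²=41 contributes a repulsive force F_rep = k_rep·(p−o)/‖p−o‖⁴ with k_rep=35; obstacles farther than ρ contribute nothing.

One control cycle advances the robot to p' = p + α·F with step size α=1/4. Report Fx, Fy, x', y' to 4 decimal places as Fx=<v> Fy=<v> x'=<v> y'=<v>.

Fx=-11.9092 Fy=-9.8486 x'=4.0227 y'=8.5378

F_att = 1·(g−p) = 1·(-12,-10) = (-12.0000,-10.0000)
o1: d²=232 > ρ²=41 → inactive
o2: d²=34 ≤ ρ²=41; F_rep = 35·(3,5)/34² = (0.0908,0.1514)
o3: d²=125 > ρ²=41 → inactive
F = F_att + ΣF_rep = (-11.9092,-9.8486)
p' = p + 1/4·F = (4.0227,8.5378)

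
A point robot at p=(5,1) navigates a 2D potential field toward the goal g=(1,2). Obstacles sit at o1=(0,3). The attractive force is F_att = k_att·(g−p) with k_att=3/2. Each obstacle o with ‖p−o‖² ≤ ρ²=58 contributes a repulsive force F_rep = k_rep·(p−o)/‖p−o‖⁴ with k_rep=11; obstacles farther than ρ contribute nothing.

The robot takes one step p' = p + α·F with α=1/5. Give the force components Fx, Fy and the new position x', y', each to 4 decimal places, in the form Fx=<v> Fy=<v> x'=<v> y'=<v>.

Fx=-5.9346 Fy=1.4738 x'=3.8131 y'=1.2948

F_att = 3/2·(g−p) = 3/2·(-4,1) = (-6.0000,1.5000)
o1: d²=29 ≤ ρ²=58; F_rep = 11·(5,-2)/29² = (0.0654,-0.0262)
F = F_att + ΣF_rep = (-5.9346,1.4738)
p' = p + 1/5·F = (3.8131,1.2948)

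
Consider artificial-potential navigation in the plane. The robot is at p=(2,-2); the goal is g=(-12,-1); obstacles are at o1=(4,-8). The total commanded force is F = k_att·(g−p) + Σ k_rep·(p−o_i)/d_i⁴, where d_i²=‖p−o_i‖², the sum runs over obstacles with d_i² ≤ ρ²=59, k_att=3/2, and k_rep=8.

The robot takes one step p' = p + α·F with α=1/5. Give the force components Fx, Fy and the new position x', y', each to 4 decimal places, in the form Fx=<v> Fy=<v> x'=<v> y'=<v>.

Fx=-21.0100 Fy=1.5300 x'=-2.2020 y'=-1.6940

F_att = 3/2·(g−p) = 3/2·(-14,1) = (-21.0000,1.5000)
o1: d²=40 ≤ ρ²=59; F_rep = 8·(-2,6)/40² = (-0.0100,0.0300)
F = F_att + ΣF_rep = (-21.0100,1.5300)
p' = p + 1/5·F = (-2.2020,-1.6940)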